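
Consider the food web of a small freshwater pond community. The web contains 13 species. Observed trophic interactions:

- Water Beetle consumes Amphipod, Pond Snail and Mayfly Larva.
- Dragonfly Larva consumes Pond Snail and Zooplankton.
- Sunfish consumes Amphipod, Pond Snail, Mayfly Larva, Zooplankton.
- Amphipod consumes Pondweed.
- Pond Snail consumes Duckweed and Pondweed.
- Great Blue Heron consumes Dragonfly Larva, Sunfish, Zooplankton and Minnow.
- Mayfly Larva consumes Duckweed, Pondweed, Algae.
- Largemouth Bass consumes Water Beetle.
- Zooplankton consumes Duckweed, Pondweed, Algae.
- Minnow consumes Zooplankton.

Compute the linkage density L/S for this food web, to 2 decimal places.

There are L = 24 links among S = 13 species.
L/S = 24/13 = 1.8462 ≈ 1.85.

L/S = 1.85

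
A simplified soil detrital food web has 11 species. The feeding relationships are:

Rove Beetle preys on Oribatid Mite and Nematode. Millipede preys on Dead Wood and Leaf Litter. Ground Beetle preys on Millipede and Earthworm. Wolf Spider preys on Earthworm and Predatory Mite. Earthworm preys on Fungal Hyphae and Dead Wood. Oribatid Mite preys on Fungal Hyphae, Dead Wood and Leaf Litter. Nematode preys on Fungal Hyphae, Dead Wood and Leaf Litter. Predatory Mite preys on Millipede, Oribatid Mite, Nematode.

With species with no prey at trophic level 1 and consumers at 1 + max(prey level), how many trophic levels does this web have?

Basal resources (level 1): Fungal Hyphae, Dead Wood, Leaf Litter.
Fungal Hyphae → Oribatid Mite → Predatory Mite → Wolf Spider gives Wolf Spider level 4.
No species has a prey at level 4, so no species reaches level 5.

4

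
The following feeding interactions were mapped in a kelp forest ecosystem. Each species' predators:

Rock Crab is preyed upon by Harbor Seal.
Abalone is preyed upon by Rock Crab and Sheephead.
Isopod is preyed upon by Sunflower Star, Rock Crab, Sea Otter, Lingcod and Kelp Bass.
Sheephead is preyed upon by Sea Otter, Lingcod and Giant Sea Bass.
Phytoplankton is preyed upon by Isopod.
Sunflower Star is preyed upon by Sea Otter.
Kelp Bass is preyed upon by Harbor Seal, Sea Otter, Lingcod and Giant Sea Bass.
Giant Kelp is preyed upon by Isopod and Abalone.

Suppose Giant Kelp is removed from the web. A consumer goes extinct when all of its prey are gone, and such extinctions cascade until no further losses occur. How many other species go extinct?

2

Remove Giant Kelp.
Round 1: Abalone (all prey gone) → extinct.
Round 2: Sheephead (all prey gone) → extinct.
No further losses. Total secondary extinctions: 2.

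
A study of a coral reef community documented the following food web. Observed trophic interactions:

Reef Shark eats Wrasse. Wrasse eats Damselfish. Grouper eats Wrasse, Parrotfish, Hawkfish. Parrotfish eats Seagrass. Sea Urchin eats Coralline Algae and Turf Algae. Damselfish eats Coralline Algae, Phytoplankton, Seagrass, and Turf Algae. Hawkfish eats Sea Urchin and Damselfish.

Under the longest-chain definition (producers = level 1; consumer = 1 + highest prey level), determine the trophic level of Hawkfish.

Coralline Algae is a producer → level 1.
Damselfish eats Coralline Algae (level 1); other prey at levels: Phytoplankton 1, Seagrass 1, Turf Algae 1 → level 2.
Hawkfish eats Damselfish (level 2); other prey at levels: Sea Urchin 2 → level 3.

Trophic level 3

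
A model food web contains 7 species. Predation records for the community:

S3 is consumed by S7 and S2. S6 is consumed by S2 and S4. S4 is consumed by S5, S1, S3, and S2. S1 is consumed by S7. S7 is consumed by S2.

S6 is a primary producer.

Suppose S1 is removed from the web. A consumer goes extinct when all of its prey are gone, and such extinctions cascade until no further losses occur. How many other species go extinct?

0

Remove S1.
Every predator of it retains at least one other prey: S7 still has S3.
No consumer loses all prey, so no secondary extinctions occur.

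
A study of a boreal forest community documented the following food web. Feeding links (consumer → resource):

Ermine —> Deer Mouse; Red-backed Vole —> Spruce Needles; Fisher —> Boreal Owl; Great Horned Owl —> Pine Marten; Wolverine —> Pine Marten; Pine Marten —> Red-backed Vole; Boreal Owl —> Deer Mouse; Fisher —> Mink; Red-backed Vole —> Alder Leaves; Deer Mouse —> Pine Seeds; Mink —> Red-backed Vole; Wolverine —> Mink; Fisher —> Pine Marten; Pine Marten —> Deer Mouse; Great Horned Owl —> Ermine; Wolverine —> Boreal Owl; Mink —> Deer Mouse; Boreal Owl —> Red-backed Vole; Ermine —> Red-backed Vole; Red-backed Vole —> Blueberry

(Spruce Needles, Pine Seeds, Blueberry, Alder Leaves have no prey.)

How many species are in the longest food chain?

4 species

One longest chain: Pine Seeds → Deer Mouse → Pine Marten → Wolverine.
It has 4 species and 3 links.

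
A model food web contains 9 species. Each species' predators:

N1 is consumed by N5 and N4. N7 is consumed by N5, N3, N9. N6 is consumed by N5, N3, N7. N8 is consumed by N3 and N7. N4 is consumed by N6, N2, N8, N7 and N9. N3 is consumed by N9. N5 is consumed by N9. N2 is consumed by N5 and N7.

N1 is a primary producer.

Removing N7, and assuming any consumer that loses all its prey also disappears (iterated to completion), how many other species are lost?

0

Remove N7.
Every predator of it retains at least one other prey: N5 still has N1, N6, N2; N3 still has N6, N8; N9 still has N4, N5, N3.
No consumer loses all prey, so no secondary extinctions occur.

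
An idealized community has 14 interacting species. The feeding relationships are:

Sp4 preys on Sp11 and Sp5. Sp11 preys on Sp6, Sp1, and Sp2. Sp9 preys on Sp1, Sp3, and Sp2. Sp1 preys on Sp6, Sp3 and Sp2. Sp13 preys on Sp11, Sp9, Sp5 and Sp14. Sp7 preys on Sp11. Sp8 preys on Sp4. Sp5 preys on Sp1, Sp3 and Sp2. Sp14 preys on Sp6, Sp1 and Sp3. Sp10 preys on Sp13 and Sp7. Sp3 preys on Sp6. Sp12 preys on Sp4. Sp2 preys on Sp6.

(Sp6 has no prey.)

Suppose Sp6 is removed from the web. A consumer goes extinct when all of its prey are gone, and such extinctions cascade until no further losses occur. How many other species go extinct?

Remove Sp6.
Round 1: Sp2 (all prey gone), Sp3 (all prey gone) → extinct.
Round 2: Sp1 (all prey gone) → extinct.
Round 3: Sp5 (all prey gone), Sp11 (all prey gone), Sp9 (all prey gone), Sp14 (all prey gone) → extinct.
Round 4: Sp7 (all prey gone), Sp4 (all prey gone), Sp13 (all prey gone) → extinct.
Round 5: Sp12 (all prey gone), Sp10 (all prey gone), Sp8 (all prey gone) → extinct.
No further losses. Total secondary extinctions: 13.

13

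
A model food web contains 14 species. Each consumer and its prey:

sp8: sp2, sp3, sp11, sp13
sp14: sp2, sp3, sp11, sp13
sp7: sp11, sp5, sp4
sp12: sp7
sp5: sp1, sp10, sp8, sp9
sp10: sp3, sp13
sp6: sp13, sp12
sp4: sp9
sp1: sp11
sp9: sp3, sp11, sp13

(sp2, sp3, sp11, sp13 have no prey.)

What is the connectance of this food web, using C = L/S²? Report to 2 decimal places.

C = 0.13

The web has S = 14 species and L = 25 feeding links.
C = L / S² = 25 / 196 = 0.1276 ≈ 0.13.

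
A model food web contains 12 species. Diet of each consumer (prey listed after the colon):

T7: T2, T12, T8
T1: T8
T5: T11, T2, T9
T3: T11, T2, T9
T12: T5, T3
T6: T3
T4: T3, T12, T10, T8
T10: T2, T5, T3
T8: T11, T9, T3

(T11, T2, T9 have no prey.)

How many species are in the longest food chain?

4 species

One longest chain: T11 → T3 → T8 → T4.
It has 4 species and 3 links.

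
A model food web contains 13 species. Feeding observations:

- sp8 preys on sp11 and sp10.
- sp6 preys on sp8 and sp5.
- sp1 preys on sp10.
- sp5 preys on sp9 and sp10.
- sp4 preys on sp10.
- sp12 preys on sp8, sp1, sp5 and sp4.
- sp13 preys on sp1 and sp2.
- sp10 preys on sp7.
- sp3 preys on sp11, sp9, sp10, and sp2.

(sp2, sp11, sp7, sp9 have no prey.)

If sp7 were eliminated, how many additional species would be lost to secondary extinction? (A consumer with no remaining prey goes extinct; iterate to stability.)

Remove sp7.
Round 1: sp10 (all prey gone) → extinct.
Round 2: sp1 (all prey gone), sp4 (all prey gone) → extinct.
No further losses. Total secondary extinctions: 3.

3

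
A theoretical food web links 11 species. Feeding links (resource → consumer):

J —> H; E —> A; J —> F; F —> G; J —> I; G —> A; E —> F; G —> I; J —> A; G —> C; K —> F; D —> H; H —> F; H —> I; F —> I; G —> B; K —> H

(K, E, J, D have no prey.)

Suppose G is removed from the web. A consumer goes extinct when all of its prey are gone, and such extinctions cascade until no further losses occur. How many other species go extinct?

2

Remove G.
Round 1: C (all prey gone), B (all prey gone) → extinct.
No further losses. Total secondary extinctions: 2.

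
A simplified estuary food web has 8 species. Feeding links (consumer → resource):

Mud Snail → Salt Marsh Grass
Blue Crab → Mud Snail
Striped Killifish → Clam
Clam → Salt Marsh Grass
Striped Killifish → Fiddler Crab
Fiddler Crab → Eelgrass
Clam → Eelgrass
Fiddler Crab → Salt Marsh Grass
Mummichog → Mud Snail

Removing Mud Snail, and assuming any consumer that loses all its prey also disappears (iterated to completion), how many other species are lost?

Remove Mud Snail.
Round 1: Blue Crab (all prey gone), Mummichog (all prey gone) → extinct.
No further losses. Total secondary extinctions: 2.

2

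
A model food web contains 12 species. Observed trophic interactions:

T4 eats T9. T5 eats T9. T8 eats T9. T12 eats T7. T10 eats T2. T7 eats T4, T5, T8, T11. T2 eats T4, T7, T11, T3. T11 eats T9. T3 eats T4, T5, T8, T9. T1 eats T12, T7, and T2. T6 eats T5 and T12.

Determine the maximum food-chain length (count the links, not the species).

4 links

One longest chain: T9 → T5 → T7 → T2 → T10.
It has 5 species and 4 links.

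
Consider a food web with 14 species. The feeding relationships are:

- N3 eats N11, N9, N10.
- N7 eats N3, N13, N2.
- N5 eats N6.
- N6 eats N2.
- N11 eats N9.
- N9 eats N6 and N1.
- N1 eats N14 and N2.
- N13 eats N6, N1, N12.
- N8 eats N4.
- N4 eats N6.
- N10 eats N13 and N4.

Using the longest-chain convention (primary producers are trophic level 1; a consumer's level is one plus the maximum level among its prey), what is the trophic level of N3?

N2 is a producer → level 1.
N6 eats N2 → level 2.
N9 eats N6 (level 2); other prey at levels: N1 2 → level 3.
N11 eats N9 → level 4.
N3 eats N11 (level 4); other prey at levels: N9 3, N10 4 → level 5.

Trophic level 5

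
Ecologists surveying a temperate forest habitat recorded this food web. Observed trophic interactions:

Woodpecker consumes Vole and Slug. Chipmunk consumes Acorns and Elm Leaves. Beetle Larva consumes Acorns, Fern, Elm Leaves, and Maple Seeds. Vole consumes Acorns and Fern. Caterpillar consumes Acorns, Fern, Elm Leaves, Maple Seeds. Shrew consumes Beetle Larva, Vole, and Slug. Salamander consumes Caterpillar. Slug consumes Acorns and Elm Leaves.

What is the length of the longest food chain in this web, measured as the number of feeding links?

One longest chain: Maple Seeds → Caterpillar → Salamander.
It has 3 species and 2 links.

2 links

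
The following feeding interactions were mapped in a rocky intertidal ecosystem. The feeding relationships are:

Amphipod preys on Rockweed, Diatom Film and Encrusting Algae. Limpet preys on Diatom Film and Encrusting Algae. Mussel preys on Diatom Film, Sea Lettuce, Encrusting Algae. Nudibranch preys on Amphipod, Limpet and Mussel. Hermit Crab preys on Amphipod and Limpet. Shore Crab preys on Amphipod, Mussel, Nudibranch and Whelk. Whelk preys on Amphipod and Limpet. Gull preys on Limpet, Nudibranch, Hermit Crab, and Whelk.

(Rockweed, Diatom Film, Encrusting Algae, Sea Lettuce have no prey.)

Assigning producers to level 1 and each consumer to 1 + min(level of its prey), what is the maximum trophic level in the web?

Producers (level 1): Rockweed, Diatom Film, Encrusting Algae, Sea Lettuce.
Following each consumer down to its lowest-level prey: Diatom Film → Limpet → Gull (levels 1 through 3).
All prey of Gull (Limpet 2, Nudibranch 3, Hermit Crab 3, Whelk 3) are at level 2 or above, so Gull is at level 1 + 2 = 3.
Every consumer has at least one prey at level 2 or below, so none exceeds level 3.

3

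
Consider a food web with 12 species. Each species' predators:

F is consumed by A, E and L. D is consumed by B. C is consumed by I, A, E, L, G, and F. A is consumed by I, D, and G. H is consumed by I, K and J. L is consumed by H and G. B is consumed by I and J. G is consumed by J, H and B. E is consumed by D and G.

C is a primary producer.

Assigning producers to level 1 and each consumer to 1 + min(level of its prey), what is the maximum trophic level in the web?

Producers (level 1): C.
Following each consumer down to its lowest-level prey: C → L → H → K (levels 1 through 4).
All prey of K (H 3) are at level 3 or above, so K is at level 1 + 3 = 4.
Every consumer has at least one prey at level 3 or below, so none exceeds level 4.

4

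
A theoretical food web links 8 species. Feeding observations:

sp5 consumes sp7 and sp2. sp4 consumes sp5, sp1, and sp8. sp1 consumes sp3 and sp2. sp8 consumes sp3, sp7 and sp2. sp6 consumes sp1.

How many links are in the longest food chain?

One longest chain: sp2 → sp1 → sp6.
It has 3 species and 2 links.

2 links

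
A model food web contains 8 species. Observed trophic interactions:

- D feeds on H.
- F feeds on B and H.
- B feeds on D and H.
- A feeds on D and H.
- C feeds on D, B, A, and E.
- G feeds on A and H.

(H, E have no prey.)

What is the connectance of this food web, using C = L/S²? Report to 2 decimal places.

C = 0.20

The web has S = 8 species and L = 13 feeding links.
C = L / S² = 13 / 64 = 0.2031 ≈ 0.20.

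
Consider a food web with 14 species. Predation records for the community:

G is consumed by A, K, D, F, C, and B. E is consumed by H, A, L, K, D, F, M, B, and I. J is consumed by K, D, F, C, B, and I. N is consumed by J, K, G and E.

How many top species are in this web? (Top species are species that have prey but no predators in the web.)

Top species (has prey, but nothing eats it): L, A, I, B, H, F, D, M, K, C.
Count: 10.

10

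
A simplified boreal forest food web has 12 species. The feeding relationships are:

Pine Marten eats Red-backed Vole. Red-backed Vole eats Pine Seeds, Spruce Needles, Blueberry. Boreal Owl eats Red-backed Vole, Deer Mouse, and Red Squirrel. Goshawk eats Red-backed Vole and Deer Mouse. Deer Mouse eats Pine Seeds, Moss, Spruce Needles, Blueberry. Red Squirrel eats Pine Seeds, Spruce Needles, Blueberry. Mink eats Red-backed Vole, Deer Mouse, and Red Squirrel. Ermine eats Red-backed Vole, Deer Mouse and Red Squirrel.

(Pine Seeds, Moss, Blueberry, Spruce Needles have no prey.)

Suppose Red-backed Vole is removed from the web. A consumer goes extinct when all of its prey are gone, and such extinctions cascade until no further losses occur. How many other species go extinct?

1

Remove Red-backed Vole.
Round 1: Pine Marten (all prey gone) → extinct.
No further losses. Total secondary extinctions: 1.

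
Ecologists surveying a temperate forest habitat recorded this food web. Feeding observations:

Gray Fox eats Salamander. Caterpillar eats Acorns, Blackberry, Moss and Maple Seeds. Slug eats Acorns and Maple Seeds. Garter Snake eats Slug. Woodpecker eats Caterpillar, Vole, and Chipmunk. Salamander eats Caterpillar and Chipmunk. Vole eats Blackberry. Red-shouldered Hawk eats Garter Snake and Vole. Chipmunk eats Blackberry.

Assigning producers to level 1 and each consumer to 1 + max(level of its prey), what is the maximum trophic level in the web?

Producers (level 1): Maple Seeds, Acorns, Moss, Blackberry.
Maple Seeds → Slug → Garter Snake → Red-shouldered Hawk gives Red-shouldered Hawk level 4.
No species has a prey at level 4, so no species reaches level 5.

4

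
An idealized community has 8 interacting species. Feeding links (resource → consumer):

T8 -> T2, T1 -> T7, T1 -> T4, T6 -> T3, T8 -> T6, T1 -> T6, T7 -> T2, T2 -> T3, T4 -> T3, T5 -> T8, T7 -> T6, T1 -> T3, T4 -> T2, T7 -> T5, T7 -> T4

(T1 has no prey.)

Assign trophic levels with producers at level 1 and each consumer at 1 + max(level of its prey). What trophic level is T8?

Trophic level 4

T1 is a producer → level 1.
T7 eats T1 → level 2.
T5 eats T7 → level 3.
T8 eats T5 → level 4.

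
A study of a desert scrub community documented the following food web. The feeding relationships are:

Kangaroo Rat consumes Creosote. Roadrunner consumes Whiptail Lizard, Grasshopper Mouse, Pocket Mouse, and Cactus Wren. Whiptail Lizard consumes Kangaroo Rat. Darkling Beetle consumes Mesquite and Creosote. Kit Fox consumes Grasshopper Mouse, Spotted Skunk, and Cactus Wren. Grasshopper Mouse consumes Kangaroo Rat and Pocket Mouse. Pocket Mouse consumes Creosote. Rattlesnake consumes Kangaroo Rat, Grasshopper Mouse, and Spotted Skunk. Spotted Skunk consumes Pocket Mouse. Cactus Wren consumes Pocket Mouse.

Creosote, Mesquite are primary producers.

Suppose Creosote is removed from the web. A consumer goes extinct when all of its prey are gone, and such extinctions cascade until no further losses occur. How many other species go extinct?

9

Remove Creosote.
Round 1: Pocket Mouse (all prey gone), Kangaroo Rat (all prey gone) → extinct.
Round 2: Cactus Wren (all prey gone), Whiptail Lizard (all prey gone), Grasshopper Mouse (all prey gone), Spotted Skunk (all prey gone) → extinct.
Round 3: Roadrunner (all prey gone), Kit Fox (all prey gone), Rattlesnake (all prey gone) → extinct.
No further losses. Total secondary extinctions: 9.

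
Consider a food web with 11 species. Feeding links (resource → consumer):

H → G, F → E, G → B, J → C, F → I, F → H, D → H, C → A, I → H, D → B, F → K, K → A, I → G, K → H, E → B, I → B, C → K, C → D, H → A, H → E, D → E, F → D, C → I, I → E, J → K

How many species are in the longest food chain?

One longest chain: J → C → D → H → G → B.
It has 6 species and 5 links.

6 species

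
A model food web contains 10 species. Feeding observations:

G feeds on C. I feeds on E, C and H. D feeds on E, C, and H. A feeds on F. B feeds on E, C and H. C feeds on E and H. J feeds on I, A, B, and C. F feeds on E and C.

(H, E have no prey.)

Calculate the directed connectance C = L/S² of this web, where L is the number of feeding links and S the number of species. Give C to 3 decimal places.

The web has S = 10 species and L = 19 feeding links.
C = L / S² = 19 / 100 = 0.1900 ≈ 0.190.

C = 0.190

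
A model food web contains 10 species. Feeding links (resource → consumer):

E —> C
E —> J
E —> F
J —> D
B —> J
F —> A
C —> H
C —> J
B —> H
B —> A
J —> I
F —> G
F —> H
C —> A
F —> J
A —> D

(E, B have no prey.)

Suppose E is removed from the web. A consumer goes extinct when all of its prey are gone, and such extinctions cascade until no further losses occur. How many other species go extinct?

3

Remove E.
Round 1: F (all prey gone), C (all prey gone) → extinct.
Round 2: G (all prey gone) → extinct.
No further losses. Total secondary extinctions: 3.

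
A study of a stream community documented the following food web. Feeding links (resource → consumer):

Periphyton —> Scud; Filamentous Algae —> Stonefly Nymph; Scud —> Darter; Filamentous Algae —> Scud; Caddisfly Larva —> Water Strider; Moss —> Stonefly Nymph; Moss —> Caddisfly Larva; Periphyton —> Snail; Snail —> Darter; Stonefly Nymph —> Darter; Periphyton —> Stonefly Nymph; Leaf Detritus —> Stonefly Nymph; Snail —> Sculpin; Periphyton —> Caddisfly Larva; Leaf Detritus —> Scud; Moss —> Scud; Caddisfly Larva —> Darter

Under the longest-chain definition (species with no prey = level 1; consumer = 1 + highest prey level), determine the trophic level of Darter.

Leaf Detritus has no prey (basal) → level 1.
Stonefly Nymph eats Leaf Detritus (level 1); other prey at levels: Moss 1, Filamentous Algae 1, Periphyton 1 → level 2.
Darter eats Stonefly Nymph (level 2); other prey at levels: Caddisfly Larva 2, Snail 2, Scud 2 → level 3.

Trophic level 3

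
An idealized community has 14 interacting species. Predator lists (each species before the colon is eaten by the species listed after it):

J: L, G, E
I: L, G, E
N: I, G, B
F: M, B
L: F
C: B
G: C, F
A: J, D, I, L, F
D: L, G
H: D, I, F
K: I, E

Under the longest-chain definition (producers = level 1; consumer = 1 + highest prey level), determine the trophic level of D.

Trophic level 2

H is a producer → level 1.
D eats H (level 1); other prey at levels: A 1 → level 2.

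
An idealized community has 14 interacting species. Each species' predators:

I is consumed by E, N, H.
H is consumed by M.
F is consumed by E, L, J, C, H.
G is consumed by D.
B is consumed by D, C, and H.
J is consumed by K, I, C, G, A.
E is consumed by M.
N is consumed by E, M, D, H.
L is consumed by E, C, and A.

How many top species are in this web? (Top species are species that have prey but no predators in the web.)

5

Top species (has prey, but nothing eats it): K, C, A, D, M.
Count: 5.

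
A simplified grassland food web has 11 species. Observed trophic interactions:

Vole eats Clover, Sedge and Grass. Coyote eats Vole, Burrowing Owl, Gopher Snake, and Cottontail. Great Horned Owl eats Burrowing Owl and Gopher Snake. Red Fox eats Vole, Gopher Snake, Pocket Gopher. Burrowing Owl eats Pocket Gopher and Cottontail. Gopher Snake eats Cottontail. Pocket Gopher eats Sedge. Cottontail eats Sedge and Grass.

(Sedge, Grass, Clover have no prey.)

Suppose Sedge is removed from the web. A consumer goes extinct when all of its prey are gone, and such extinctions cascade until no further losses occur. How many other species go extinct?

1

Remove Sedge.
Round 1: Pocket Gopher (all prey gone) → extinct.
No further losses. Total secondary extinctions: 1.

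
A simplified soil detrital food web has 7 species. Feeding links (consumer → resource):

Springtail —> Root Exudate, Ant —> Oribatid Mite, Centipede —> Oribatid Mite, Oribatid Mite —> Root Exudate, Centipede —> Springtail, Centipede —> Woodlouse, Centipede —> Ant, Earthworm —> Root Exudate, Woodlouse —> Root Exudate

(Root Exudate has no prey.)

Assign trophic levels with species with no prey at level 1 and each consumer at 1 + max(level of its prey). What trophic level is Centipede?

Root Exudate has no prey (basal) → level 1.
Oribatid Mite eats Root Exudate → level 2.
Ant eats Oribatid Mite → level 3.
Centipede eats Ant (level 3); other prey at levels: Woodlouse 2, Oribatid Mite 2, Springtail 2 → level 4.

Trophic level 4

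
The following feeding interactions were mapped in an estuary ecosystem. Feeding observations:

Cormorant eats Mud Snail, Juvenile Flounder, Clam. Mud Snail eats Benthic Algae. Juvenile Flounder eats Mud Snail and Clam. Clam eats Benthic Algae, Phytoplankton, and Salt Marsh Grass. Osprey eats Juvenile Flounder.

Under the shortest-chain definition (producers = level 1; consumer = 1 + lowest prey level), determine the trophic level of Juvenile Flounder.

Benthic Algae is a producer → level 1.
Mud Snail eats Benthic Algae → level 2.
Juvenile Flounder eats Mud Snail → level 3.
No prey of Juvenile Flounder is below level 2, so 3 is the minimum.

Trophic level 3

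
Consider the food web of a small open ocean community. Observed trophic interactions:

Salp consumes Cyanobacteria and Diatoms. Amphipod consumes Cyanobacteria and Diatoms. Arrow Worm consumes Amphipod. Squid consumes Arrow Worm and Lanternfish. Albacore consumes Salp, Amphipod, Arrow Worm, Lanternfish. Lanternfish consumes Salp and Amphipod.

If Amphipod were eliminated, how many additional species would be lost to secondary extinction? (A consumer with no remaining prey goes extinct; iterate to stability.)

1

Remove Amphipod.
Round 1: Arrow Worm (all prey gone) → extinct.
No further losses. Total secondary extinctions: 1.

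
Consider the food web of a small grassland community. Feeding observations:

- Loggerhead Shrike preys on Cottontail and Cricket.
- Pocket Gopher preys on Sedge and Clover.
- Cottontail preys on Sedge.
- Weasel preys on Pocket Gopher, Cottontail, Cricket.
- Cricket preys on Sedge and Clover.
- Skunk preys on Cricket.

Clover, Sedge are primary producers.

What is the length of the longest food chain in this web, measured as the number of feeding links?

One longest chain: Clover → Cricket → Loggerhead Shrike.
It has 3 species and 2 links.

2 links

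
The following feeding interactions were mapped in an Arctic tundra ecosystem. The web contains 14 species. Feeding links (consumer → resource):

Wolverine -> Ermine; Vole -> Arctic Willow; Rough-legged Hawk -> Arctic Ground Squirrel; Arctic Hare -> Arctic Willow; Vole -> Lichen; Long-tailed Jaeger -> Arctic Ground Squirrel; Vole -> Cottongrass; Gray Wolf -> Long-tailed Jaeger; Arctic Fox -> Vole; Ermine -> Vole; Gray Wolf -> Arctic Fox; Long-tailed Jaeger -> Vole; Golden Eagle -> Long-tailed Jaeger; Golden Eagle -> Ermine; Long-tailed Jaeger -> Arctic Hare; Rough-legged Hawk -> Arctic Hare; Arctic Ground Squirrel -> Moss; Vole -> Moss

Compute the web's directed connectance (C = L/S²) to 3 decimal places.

C = 0.092

The web has S = 14 species and L = 18 feeding links.
C = L / S² = 18 / 196 = 0.0918 ≈ 0.092.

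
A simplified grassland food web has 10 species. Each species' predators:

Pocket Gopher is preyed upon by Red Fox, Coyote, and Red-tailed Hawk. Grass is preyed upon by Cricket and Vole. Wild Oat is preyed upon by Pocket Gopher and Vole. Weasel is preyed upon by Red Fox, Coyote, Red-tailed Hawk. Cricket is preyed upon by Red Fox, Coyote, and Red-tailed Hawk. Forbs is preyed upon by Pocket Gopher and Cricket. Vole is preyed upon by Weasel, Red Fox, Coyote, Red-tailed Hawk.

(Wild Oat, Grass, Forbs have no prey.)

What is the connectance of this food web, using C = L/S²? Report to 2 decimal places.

The web has S = 10 species and L = 19 feeding links.
C = L / S² = 19 / 100 = 0.1900 ≈ 0.19.

C = 0.19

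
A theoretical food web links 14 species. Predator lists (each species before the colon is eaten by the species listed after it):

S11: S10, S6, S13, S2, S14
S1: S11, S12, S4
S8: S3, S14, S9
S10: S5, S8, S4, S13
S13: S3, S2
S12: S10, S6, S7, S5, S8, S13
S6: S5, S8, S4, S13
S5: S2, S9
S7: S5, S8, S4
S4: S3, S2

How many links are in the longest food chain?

One longest chain: S1 → S11 → S10 → S4 → S3.
It has 5 species and 4 links.

4 links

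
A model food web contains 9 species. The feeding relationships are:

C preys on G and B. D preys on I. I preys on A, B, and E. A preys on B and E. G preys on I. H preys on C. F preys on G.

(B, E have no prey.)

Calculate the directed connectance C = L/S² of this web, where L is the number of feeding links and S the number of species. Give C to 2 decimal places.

The web has S = 9 species and L = 11 feeding links.
C = L / S² = 11 / 81 = 0.1358 ≈ 0.14.

C = 0.14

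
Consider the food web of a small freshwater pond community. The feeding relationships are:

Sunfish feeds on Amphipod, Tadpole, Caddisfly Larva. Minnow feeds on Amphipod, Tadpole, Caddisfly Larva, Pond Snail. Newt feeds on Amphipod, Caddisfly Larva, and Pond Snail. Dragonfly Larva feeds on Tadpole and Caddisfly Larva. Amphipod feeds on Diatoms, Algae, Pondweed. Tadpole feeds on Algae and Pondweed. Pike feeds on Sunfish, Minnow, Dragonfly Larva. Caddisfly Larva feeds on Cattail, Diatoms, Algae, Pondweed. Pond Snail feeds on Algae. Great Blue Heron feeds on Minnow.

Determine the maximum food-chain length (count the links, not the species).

3 links

One longest chain: Algae → Tadpole → Minnow → Great Blue Heron.
It has 4 species and 3 links.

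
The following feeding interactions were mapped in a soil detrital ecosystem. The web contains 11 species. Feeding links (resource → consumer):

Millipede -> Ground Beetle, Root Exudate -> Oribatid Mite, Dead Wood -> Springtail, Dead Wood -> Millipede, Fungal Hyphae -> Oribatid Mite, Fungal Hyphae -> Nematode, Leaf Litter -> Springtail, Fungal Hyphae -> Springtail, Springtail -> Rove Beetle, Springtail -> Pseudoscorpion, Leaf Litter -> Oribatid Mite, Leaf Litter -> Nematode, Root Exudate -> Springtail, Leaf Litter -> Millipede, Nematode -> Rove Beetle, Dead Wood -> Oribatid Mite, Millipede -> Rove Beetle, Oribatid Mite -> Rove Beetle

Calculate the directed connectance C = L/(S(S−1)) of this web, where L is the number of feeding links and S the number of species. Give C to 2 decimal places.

C = 0.16

The web has S = 11 species and L = 18 feeding links.
C = L / (S(S−1)) = 18 / 110 = 0.1636 ≈ 0.16.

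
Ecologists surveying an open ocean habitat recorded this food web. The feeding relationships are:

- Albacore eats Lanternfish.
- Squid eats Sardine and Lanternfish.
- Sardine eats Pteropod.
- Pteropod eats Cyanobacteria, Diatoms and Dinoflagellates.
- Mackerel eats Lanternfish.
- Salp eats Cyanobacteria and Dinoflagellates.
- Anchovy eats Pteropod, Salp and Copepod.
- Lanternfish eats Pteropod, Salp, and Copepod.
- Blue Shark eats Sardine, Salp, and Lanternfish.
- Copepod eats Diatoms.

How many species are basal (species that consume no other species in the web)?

Basal species (no prey listed): Diatoms, Dinoflagellates, Cyanobacteria.
Count: 3.

3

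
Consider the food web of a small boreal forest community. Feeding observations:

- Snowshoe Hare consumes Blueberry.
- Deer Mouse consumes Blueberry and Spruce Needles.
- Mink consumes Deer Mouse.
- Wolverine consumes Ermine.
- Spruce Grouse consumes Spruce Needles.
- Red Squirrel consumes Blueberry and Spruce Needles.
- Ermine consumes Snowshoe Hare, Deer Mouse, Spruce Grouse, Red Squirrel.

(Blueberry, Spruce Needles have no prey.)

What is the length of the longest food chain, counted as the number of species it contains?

4 species

One longest chain: Blueberry → Deer Mouse → Ermine → Wolverine.
It has 4 species and 3 links.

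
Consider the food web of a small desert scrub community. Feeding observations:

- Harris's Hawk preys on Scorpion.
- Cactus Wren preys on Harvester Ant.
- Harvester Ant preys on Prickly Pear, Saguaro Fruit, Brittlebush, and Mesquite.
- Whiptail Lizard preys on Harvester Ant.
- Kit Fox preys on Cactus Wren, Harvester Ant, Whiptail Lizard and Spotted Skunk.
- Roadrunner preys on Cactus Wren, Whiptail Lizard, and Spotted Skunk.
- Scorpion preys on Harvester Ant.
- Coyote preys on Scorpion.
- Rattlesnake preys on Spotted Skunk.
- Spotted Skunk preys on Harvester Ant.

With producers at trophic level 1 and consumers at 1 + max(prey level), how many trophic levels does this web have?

Producers (level 1): Saguaro Fruit, Mesquite, Brittlebush, Prickly Pear.
Saguaro Fruit → Harvester Ant → Scorpion → Harris's Hawk gives Harris's Hawk level 4.
No species has a prey at level 4, so no species reaches level 5.

4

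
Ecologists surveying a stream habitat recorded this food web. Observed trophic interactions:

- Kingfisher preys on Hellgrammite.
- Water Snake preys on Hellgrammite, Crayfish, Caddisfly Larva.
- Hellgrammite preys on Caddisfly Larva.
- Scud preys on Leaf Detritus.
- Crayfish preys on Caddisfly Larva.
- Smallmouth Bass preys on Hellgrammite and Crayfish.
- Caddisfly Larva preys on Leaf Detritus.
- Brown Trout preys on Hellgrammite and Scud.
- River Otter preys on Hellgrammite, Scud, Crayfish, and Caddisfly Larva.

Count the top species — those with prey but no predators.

Top species (has prey, but nothing eats it): Kingfisher, River Otter, Brown Trout, Water Snake, Smallmouth Bass.
Count: 5.

5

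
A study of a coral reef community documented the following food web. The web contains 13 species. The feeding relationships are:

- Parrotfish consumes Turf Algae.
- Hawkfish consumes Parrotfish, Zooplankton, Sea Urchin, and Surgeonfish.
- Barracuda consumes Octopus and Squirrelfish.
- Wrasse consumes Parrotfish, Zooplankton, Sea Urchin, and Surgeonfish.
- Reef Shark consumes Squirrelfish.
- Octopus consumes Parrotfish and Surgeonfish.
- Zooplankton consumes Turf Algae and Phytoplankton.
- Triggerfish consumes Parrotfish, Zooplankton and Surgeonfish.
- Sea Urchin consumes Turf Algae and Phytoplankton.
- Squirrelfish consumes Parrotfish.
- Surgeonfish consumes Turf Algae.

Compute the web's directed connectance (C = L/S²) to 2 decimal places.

The web has S = 13 species and L = 23 feeding links.
C = L / S² = 23 / 169 = 0.1361 ≈ 0.14.

C = 0.14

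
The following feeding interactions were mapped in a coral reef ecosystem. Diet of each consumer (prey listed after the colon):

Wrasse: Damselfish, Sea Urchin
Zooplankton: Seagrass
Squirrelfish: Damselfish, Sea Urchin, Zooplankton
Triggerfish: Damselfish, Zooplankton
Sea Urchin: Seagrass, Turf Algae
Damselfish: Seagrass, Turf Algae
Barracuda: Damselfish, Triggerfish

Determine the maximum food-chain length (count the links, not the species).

3 links

One longest chain: Seagrass → Damselfish → Triggerfish → Barracuda.
It has 4 species and 3 links.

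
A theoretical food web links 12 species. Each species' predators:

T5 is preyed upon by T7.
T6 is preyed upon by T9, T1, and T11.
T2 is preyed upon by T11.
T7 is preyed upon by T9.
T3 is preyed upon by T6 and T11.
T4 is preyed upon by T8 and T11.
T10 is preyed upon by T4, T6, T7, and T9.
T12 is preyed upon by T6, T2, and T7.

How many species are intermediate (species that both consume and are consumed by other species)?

4

Intermediate species (has both prey and predators): T6, T4, T7, T2.
Count: 4.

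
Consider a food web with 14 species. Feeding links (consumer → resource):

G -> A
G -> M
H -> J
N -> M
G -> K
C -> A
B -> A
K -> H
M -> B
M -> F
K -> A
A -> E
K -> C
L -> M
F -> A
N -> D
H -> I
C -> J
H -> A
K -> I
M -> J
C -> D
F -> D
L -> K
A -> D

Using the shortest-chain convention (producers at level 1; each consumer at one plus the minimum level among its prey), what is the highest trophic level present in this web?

3

Producers (level 1): E, I, D, J.
Following each consumer down to its lowest-level prey: E → A → B (levels 1 through 3).
All prey of B (A 2) are at level 2 or above, so B is at level 1 + 2 = 3.
Every consumer has at least one prey at level 2 or below, so none exceeds level 3.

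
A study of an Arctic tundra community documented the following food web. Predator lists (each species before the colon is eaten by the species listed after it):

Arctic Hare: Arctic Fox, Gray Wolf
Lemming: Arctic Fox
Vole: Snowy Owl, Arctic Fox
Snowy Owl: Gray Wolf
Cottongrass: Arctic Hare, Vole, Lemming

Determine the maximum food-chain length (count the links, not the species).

3 links

One longest chain: Cottongrass → Vole → Snowy Owl → Gray Wolf.
It has 4 species and 3 links.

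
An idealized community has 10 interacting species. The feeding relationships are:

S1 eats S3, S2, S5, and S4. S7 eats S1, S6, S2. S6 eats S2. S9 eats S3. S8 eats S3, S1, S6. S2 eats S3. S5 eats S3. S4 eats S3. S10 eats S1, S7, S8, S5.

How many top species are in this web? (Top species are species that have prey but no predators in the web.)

2

Top species (has prey, but nothing eats it): S9, S10.
Count: 2.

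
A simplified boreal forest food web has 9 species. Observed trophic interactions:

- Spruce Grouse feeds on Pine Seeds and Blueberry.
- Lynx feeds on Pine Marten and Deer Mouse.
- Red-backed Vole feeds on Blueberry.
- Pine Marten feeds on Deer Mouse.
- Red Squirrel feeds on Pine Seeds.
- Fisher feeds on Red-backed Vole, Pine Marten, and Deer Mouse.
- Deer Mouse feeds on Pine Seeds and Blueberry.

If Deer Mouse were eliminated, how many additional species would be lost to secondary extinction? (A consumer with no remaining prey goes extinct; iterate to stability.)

Remove Deer Mouse.
Round 1: Pine Marten (all prey gone) → extinct.
Round 2: Lynx (all prey gone) → extinct.
No further losses. Total secondary extinctions: 2.

2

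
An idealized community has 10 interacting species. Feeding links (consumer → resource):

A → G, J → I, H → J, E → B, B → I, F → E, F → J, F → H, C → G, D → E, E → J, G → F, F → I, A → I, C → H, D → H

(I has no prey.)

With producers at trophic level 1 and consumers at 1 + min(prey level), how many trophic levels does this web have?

4

Producers (level 1): I.
Following each consumer down to its lowest-level prey: I → J → H → C (levels 1 through 4).
All prey of C (H 3, G 3) are at level 3 or above, so C is at level 1 + 3 = 4.
Every consumer has at least one prey at level 3 or below, so none exceeds level 4.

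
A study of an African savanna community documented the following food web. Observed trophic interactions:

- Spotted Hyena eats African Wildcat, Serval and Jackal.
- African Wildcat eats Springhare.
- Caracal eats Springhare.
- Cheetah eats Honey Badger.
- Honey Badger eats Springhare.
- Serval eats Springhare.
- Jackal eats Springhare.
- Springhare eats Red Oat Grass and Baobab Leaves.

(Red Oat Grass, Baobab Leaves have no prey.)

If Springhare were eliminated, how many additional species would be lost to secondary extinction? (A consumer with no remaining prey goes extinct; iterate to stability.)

7

Remove Springhare.
Round 1: Jackal (all prey gone), Serval (all prey gone), Caracal (all prey gone), Honey Badger (all prey gone), African Wildcat (all prey gone) → extinct.
Round 2: Spotted Hyena (all prey gone), Cheetah (all prey gone) → extinct.
No further losses. Total secondary extinctions: 7.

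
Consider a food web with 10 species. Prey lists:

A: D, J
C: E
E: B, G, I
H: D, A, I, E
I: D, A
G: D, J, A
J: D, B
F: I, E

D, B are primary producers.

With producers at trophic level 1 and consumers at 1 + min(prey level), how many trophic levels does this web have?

Producers (level 1): D, B.
Following each consumer down to its lowest-level prey: D → I → F (levels 1 through 3).
All prey of F (I 2, E 2) are at level 2 or above, so F is at level 1 + 2 = 3.
Every consumer has at least one prey at level 2 or below, so none exceeds level 3.

3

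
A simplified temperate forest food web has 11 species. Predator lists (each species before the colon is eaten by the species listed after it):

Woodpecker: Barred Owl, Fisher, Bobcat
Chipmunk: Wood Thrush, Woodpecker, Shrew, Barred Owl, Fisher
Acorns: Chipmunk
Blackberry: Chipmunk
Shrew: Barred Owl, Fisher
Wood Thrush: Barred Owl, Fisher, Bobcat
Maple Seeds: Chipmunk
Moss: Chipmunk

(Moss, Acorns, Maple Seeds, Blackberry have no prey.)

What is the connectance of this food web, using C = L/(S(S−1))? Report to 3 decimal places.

The web has S = 11 species and L = 17 feeding links.
C = L / (S(S−1)) = 17 / 110 = 0.1545 ≈ 0.155.

C = 0.155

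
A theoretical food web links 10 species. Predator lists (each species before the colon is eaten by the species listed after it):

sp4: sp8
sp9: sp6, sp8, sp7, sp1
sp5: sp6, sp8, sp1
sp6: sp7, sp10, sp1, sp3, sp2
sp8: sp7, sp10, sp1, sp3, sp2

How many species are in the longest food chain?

One longest chain: sp5 → sp6 → sp7.
It has 3 species and 2 links.

3 species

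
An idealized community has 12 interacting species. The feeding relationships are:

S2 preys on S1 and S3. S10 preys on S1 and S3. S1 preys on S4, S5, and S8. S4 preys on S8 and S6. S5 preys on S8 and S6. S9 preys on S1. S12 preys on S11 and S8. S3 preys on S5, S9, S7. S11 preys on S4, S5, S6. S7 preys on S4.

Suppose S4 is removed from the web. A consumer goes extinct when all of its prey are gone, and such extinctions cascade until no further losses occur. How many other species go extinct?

1

Remove S4.
Round 1: S7 (all prey gone) → extinct.
No further losses. Total secondary extinctions: 1.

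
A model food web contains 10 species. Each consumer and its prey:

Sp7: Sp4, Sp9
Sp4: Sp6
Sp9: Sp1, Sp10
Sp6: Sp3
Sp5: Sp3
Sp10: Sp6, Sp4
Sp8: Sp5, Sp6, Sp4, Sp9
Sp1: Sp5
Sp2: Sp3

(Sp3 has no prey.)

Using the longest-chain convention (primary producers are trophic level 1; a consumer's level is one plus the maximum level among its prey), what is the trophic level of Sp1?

Sp3 is a producer → level 1.
Sp5 eats Sp3 → level 2.
Sp1 eats Sp5 → level 3.

Trophic level 3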